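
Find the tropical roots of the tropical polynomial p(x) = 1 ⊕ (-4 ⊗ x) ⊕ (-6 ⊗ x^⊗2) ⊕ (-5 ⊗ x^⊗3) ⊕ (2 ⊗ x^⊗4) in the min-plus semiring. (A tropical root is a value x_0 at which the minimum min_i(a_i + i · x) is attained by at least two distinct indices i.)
Roots: {-7, -1, 2, 5}

Each tropical root is a break point of the lower envelope of the lines y = a_i + i · x (there are 5 lines, with slopes 0, 1, ..., 4). Only the lines that attain the minimum somewhere contribute to roots; other lines are dominated. Here the surviving (envelope) indices are i = 4, i = 3, i = 2, i = 1, i = 0.
Intersections between consecutive envelope lines give the roots: for adjacent envelope indices i < j the intersection is x = (a_i − a_j) / (j − i). Reading off the sorted break points: {-7, -1, 2, 5}.
Verification: at each break x_0, at least two indices attain the minimum of min_i(a_i + i · x_0).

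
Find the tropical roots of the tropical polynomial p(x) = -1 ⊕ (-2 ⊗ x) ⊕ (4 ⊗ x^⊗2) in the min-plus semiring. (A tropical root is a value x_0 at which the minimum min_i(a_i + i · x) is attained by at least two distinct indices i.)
Roots: {-6, 1}

Each tropical root is a break point of the lower envelope of the lines y = a_i + i · x (there are 3 lines, with slopes 0, 1, ..., 2). Only the lines that attain the minimum somewhere contribute to roots; other lines are dominated. Here the surviving (envelope) indices are i = 2, i = 1, i = 0.
Intersections between consecutive envelope lines give the roots: for adjacent envelope indices i < j the intersection is x = (a_i − a_j) / (j − i). Reading off the sorted break points: {-6, 1}.
Verification: at each break x_0, at least two indices attain the minimum of min_i(a_i + i · x_0).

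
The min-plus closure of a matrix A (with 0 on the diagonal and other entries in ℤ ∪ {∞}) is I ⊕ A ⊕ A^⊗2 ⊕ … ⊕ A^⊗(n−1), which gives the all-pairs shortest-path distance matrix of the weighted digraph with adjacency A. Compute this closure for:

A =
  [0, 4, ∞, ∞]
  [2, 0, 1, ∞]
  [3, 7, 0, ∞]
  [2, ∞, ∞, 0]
Closure =
  [0, 4, 5, ∞]
  [2, 0, 1, ∞]
  [3, 7, 0, ∞]
  [2, 6, 7, 0]

This is the Floyd-Warshall all-pairs shortest-path computation. For each intermediate vertex k = 0, 1, …, 3, update dist[i][j] ← min(dist[i][j], dist[i][k] + dist[k][j]). The final matrix gives, for each (i, j), the minimum total weight of any directed path from i to j (possibly empty when i = j).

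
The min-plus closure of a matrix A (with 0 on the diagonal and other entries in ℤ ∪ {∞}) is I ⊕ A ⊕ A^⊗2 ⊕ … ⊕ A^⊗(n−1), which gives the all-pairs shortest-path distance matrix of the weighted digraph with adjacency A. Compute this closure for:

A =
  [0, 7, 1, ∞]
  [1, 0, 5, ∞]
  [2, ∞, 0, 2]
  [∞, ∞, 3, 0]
Closure =
  [0, 7, 1, 3]
  [1, 0, 2, 4]
  [2, 9, 0, 2]
  [5, 12, 3, 0]

This is the Floyd-Warshall all-pairs shortest-path computation. For each intermediate vertex k = 0, 1, …, 3, update dist[i][j] ← min(dist[i][j], dist[i][k] + dist[k][j]). The final matrix gives, for each (i, j), the minimum total weight of any directed path from i to j (possibly empty when i = j).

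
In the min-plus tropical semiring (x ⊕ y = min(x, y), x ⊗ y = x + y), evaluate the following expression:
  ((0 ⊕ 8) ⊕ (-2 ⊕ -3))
((0 ⊕ 8) ⊕ (-2 ⊕ -3)) = -3

Expand innermost to outermost. Recall ⊕ takes the minimum of its arguments and ⊗ takes their sum. Working out the expression ((0 ⊕ 8) ⊕ (-2 ⊕ -3)) gives -3.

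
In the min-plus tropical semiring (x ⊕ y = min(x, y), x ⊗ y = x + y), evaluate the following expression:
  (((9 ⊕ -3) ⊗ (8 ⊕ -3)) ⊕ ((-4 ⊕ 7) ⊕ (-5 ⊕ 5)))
(((9 ⊕ -3) ⊗ (8 ⊕ -3)) ⊕ ((-4 ⊕ 7) ⊕ (-5 ⊕ 5))) = -6

Expand innermost to outermost. Recall ⊕ takes the minimum of its arguments and ⊗ takes their sum. Working out the expression (((9 ⊕ -3) ⊗ (8 ⊕ -3)) ⊕ ((-4 ⊕ 7) ⊕ (-5 ⊕ 5))) gives -6.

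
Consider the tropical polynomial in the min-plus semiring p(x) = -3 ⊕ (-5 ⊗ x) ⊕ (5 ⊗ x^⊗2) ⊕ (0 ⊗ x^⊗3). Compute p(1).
p(1) = -4

A tropical monomial a ⊗ x^⊗i evaluates to a + i · x. Evaluating each term at x = 1:
  Term 0 contributes -3 + 0 · 1 = -3
  Term 1 contributes -5 + 1 · 1 = -4
  Term 2 contributes 5 + 2 · 1 = 7
  Term 3 contributes 0 + 3 · 1 = 3
p(1) = ⊕ of these = min[-3, -4, 7, 3] = -4.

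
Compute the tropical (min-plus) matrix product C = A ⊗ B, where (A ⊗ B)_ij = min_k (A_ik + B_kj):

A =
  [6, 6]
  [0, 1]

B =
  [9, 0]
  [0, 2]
A ⊗ B =
  [6, 6]
  [1, 0]

Apply the min-plus product entry-by-entry:
  C[0][0] = min over k of (A[0][0] + B[0][0] = 6 + 9 = 15, A[0][1] + B[1][0] = 6 + 0 = 6) = 6 (attained at k = 1)
  C[0][1] = min over k of (A[0][0] + B[0][1] = 6 + 0 = 6, A[0][1] + B[1][1] = 6 + 2 = 8) = 6 (attained at k = 0)
  C[1][0] = min over k of (A[1][0] + B[0][0] = 0 + 9 = 9, A[1][1] + B[1][0] = 1 + 0 = 1) = 1 (attained at k = 1)
  C[1][1] = min over k of (A[1][0] + B[0][1] = 0 + 0 = 0, A[1][1] + B[1][1] = 1 + 2 = 3) = 0 (attained at k = 0)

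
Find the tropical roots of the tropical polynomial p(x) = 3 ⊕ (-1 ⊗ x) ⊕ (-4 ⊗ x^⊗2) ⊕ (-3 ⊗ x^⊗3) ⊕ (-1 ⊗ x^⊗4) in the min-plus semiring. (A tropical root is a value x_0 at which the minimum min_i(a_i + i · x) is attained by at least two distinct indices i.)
Roots: {-2, -1, 3, 4}

Each tropical root is a break point of the lower envelope of the lines y = a_i + i · x (there are 5 lines, with slopes 0, 1, ..., 4). Only the lines that attain the minimum somewhere contribute to roots; other lines are dominated. Here the surviving (envelope) indices are i = 4, i = 3, i = 2, i = 1, i = 0.
Intersections between consecutive envelope lines give the roots: for adjacent envelope indices i < j the intersection is x = (a_i − a_j) / (j − i). Reading off the sorted break points: {-2, -1, 3, 4}.
Verification: at each break x_0, at least two indices attain the minimum of min_i(a_i + i · x_0).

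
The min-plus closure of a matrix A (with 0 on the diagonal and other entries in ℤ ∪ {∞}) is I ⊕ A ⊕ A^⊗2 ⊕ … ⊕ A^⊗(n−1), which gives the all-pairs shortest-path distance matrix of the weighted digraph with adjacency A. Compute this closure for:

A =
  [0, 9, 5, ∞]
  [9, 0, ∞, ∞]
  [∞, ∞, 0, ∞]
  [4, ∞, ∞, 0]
Closure =
  [0, 9, 5, ∞]
  [9, 0, 14, ∞]
  [∞, ∞, 0, ∞]
  [4, 13, 9, 0]

This is the Floyd-Warshall all-pairs shortest-path computation. For each intermediate vertex k = 0, 1, …, 3, update dist[i][j] ← min(dist[i][j], dist[i][k] + dist[k][j]). The final matrix gives, for each (i, j), the minimum total weight of any directed path from i to j (possibly empty when i = j).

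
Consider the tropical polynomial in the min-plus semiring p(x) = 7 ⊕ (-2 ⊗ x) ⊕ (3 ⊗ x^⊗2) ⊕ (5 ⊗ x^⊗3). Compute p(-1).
p(-1) = -3

A tropical monomial a ⊗ x^⊗i evaluates to a + i · x. Evaluating each term at x = -1:
  Term 0 contributes 7 + 0 · -1 = 7
  Term 1 contributes -2 + 1 · -1 = -3
  Term 2 contributes 3 + 2 · -1 = 1
  Term 3 contributes 5 + 3 · -1 = 2
p(-1) = ⊕ of these = min[7, -3, 1, 2] = -3.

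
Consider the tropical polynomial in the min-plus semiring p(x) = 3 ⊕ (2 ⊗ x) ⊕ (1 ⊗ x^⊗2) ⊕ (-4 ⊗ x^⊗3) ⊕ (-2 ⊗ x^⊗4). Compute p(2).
p(2) = 2

A tropical monomial a ⊗ x^⊗i evaluates to a + i · x. Evaluating each term at x = 2:
  Term 0 contributes 3 + 0 · 2 = 3
  Term 1 contributes 2 + 1 · 2 = 4
  Term 2 contributes 1 + 2 · 2 = 5
  Term 3 contributes -4 + 3 · 2 = 2
  Term 4 contributes -2 + 4 · 2 = 6
p(2) = ⊕ of these = min[3, 4, 5, 2, 6] = 2.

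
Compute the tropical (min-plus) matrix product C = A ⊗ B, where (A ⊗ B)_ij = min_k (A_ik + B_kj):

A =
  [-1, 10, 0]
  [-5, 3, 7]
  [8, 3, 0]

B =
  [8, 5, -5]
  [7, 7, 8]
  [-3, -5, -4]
A ⊗ B =
  [-3, -5, -6]
  [3, 0, -10]
  [-3, -5, -4]

Apply the min-plus product entry-by-entry:
  C[0][0] = min over k of (A[0][0] + B[0][0] = -1 + 8 = 7, A[0][1] + B[1][0] = 10 + 7 = 17, A[0][2] + B[2][0] = 0 + -3 = -3) = -3 (attained at k = 2)
  C[0][1] = min over k of (A[0][0] + B[0][1] = -1 + 5 = 4, A[0][1] + B[1][1] = 10 + 7 = 17, A[0][2] + B[2][1] = 0 + -5 = -5) = -5 (attained at k = 2)
  C[0][2] = min over k of (A[0][0] + B[0][2] = -1 + -5 = -6, A[0][1] + B[1][2] = 10 + 8 = 18, A[0][2] + B[2][2] = 0 + -4 = -4) = -6 (attained at k = 0)
  C[1][0] = min over k of (A[1][0] + B[0][0] = -5 + 8 = 3, A[1][1] + B[1][0] = 3 + 7 = 10, A[1][2] + B[2][0] = 7 + -3 = 4) = 3 (attained at k = 0)
  C[1][1] = min over k of (A[1][0] + B[0][1] = -5 + 5 = 0, A[1][1] + B[1][1] = 3 + 7 = 10, A[1][2] + B[2][1] = 7 + -5 = 2) = 0 (attained at k = 0)
  C[1][2] = min over k of (A[1][0] + B[0][2] = -5 + -5 = -10, A[1][1] + B[1][2] = 3 + 8 = 11, A[1][2] + B[2][2] = 7 + -4 = 3) = -10 (attained at k = 0)
  C[2][0] = min over k of (A[2][0] + B[0][0] = 8 + 8 = 16, A[2][1] + B[1][0] = 3 + 7 = 10, A[2][2] + B[2][0] = 0 + -3 = -3) = -3 (attained at k = 2)
  C[2][1] = min over k of (A[2][0] + B[0][1] = 8 + 5 = 13, A[2][1] + B[1][1] = 3 + 7 = 10, A[2][2] + B[2][1] = 0 + -5 = -5) = -5 (attained at k = 2)
  C[2][2] = min over k of (A[2][0] + B[0][2] = 8 + -5 = 3, A[2][1] + B[1][2] = 3 + 8 = 11, A[2][2] + B[2][2] = 0 + -4 = -4) = -4 (attained at k = 2)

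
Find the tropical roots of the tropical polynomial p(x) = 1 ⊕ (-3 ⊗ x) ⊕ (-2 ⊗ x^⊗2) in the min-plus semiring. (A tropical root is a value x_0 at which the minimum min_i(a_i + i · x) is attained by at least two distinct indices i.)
Roots: {-1, 4}

Each tropical root is a break point of the lower envelope of the lines y = a_i + i · x (there are 3 lines, with slopes 0, 1, ..., 2). Only the lines that attain the minimum somewhere contribute to roots; other lines are dominated. Here the surviving (envelope) indices are i = 2, i = 1, i = 0.
Intersections between consecutive envelope lines give the roots: for adjacent envelope indices i < j the intersection is x = (a_i − a_j) / (j − i). Reading off the sorted break points: {-1, 4}.
Verification: at each break x_0, at least two indices attain the minimum of min_i(a_i + i · x_0).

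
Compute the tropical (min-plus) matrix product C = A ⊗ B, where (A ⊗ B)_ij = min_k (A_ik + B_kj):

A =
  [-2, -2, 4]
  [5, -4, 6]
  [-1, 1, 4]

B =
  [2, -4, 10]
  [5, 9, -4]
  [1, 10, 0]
A ⊗ B =
  [0, -6, -6]
  [1, 1, -8]
  [1, -5, -3]

Apply the min-plus product entry-by-entry:
  C[0][0] = min over k of (A[0][0] + B[0][0] = -2 + 2 = 0, A[0][1] + B[1][0] = -2 + 5 = 3, A[0][2] + B[2][0] = 4 + 1 = 5) = 0 (attained at k = 0)
  C[0][1] = min over k of (A[0][0] + B[0][1] = -2 + -4 = -6, A[0][1] + B[1][1] = -2 + 9 = 7, A[0][2] + B[2][1] = 4 + 10 = 14) = -6 (attained at k = 0)
  C[0][2] = min over k of (A[0][0] + B[0][2] = -2 + 10 = 8, A[0][1] + B[1][2] = -2 + -4 = -6, A[0][2] + B[2][2] = 4 + 0 = 4) = -6 (attained at k = 1)
  C[1][0] = min over k of (A[1][0] + B[0][0] = 5 + 2 = 7, A[1][1] + B[1][0] = -4 + 5 = 1, A[1][2] + B[2][0] = 6 + 1 = 7) = 1 (attained at k = 1)
  C[1][1] = min over k of (A[1][0] + B[0][1] = 5 + -4 = 1, A[1][1] + B[1][1] = -4 + 9 = 5, A[1][2] + B[2][1] = 6 + 10 = 16) = 1 (attained at k = 0)
  C[1][2] = min over k of (A[1][0] + B[0][2] = 5 + 10 = 15, A[1][1] + B[1][2] = -4 + -4 = -8, A[1][2] + B[2][2] = 6 + 0 = 6) = -8 (attained at k = 1)
  C[2][0] = min over k of (A[2][0] + B[0][0] = -1 + 2 = 1, A[2][1] + B[1][0] = 1 + 5 = 6, A[2][2] + B[2][0] = 4 + 1 = 5) = 1 (attained at k = 0)
  C[2][1] = min over k of (A[2][0] + B[0][1] = -1 + -4 = -5, A[2][1] + B[1][1] = 1 + 9 = 10, A[2][2] + B[2][1] = 4 + 10 = 14) = -5 (attained at k = 0)
  C[2][2] = min over k of (A[2][0] + B[0][2] = -1 + 10 = 9, A[2][1] + B[1][2] = 1 + -4 = -3, A[2][2] + B[2][2] = 4 + 0 = 4) = -3 (attained at k = 1)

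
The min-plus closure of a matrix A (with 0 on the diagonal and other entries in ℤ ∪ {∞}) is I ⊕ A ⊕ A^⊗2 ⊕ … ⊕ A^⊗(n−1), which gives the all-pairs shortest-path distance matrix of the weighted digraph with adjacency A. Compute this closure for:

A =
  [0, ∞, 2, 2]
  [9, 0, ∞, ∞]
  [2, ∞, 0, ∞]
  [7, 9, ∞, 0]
Closure =
  [0, 11, 2, 2]
  [9, 0, 11, 11]
  [2, 13, 0, 4]
  [7, 9, 9, 0]

This is the Floyd-Warshall all-pairs shortest-path computation. For each intermediate vertex k = 0, 1, …, 3, update dist[i][j] ← min(dist[i][j], dist[i][k] + dist[k][j]). The final matrix gives, for each (i, j), the minimum total weight of any directed path from i to j (possibly empty when i = j).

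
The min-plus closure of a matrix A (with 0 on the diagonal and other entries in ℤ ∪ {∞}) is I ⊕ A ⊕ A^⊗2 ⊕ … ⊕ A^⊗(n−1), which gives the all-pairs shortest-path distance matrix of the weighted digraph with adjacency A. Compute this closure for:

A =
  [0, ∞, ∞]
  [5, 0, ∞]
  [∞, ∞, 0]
Closure =
  [0, ∞, ∞]
  [5, 0, ∞]
  [∞, ∞, 0]

This is the Floyd-Warshall all-pairs shortest-path computation. For each intermediate vertex k = 0, 1, …, 2, update dist[i][j] ← min(dist[i][j], dist[i][k] + dist[k][j]). The final matrix gives, for each (i, j), the minimum total weight of any directed path from i to j (possibly empty when i = j).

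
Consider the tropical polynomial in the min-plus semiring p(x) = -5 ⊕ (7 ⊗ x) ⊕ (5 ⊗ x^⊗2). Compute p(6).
p(6) = -5

A tropical monomial a ⊗ x^⊗i evaluates to a + i · x. Evaluating each term at x = 6:
  Term 0 contributes -5 + 0 · 6 = -5
  Term 1 contributes 7 + 1 · 6 = 13
  Term 2 contributes 5 + 2 · 6 = 17
p(6) = ⊕ of these = min[-5, 13, 17] = -5.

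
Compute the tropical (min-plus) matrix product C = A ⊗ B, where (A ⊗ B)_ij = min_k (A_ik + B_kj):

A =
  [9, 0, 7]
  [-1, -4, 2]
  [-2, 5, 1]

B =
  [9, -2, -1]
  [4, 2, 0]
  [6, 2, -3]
A ⊗ B =
  [4, 2, 0]
  [0, -3, -4]
  [7, -4, -3]

Apply the min-plus product entry-by-entry:
  C[0][0] = min over k of (A[0][0] + B[0][0] = 9 + 9 = 18, A[0][1] + B[1][0] = 0 + 4 = 4, A[0][2] + B[2][0] = 7 + 6 = 13) = 4 (attained at k = 1)
  C[0][1] = min over k of (A[0][0] + B[0][1] = 9 + -2 = 7, A[0][1] + B[1][1] = 0 + 2 = 2, A[0][2] + B[2][1] = 7 + 2 = 9) = 2 (attained at k = 1)
  C[0][2] = min over k of (A[0][0] + B[0][2] = 9 + -1 = 8, A[0][1] + B[1][2] = 0 + 0 = 0, A[0][2] + B[2][2] = 7 + -3 = 4) = 0 (attained at k = 1)
  C[1][0] = min over k of (A[1][0] + B[0][0] = -1 + 9 = 8, A[1][1] + B[1][0] = -4 + 4 = 0, A[1][2] + B[2][0] = 2 + 6 = 8) = 0 (attained at k = 1)
  C[1][1] = min over k of (A[1][0] + B[0][1] = -1 + -2 = -3, A[1][1] + B[1][1] = -4 + 2 = -2, A[1][2] + B[2][1] = 2 + 2 = 4) = -3 (attained at k = 0)
  C[1][2] = min over k of (A[1][0] + B[0][2] = -1 + -1 = -2, A[1][1] + B[1][2] = -4 + 0 = -4, A[1][2] + B[2][2] = 2 + -3 = -1) = -4 (attained at k = 1)
  C[2][0] = min over k of (A[2][0] + B[0][0] = -2 + 9 = 7, A[2][1] + B[1][0] = 5 + 4 = 9, A[2][2] + B[2][0] = 1 + 6 = 7) = 7 (attained at k = 0)
  C[2][1] = min over k of (A[2][0] + B[0][1] = -2 + -2 = -4, A[2][1] + B[1][1] = 5 + 2 = 7, A[2][2] + B[2][1] = 1 + 2 = 3) = -4 (attained at k = 0)
  C[2][2] = min over k of (A[2][0] + B[0][2] = -2 + -1 = -3, A[2][1] + B[1][2] = 5 + 0 = 5, A[2][2] + B[2][2] = 1 + -3 = -2) = -3 (attained at k = 0)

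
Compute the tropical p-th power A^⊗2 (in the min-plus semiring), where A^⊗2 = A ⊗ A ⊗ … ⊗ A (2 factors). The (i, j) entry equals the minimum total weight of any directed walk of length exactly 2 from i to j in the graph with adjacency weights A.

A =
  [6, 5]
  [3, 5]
A^⊗2 =
  [8, 10]
  [8, 8]

Each entry (A^⊗2)_ij equals the minimum over all length-2 walks i = v_0 → v_1 → … → v_2 = j of Σ_t A[v_t][v_{t+1}]. For example, for (i, j) = (0, 1) we minimise over 2 possible intermediate vertex sequences; the minimum is 10, attained along the walk 0 → 1 → 1.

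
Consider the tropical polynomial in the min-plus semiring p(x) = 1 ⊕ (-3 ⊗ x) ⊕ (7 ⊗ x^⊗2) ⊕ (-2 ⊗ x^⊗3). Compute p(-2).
p(-2) = -8

A tropical monomial a ⊗ x^⊗i evaluates to a + i · x. Evaluating each term at x = -2:
  Term 0 contributes 1 + 0 · -2 = 1
  Term 1 contributes -3 + 1 · -2 = -5
  Term 2 contributes 7 + 2 · -2 = 3
  Term 3 contributes -2 + 3 · -2 = -8
p(-2) = ⊕ of these = min[1, -5, 3, -8] = -8.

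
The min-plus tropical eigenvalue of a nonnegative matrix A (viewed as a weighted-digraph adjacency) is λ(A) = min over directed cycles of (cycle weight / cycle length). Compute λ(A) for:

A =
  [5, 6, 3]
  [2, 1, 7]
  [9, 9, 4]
λ(A) = 1

Enumerate directed cycles and compute their means (weight / length). Sample:
  cycle 0 → 0: weight = 5, length = 1, mean = 5/1 ≈ 5.000
  cycle 1 → 1: weight = 1, length = 1, mean = 1/1 ≈ 1.000
  cycle 2 → 2: weight = 4, length = 1, mean = 4/1 ≈ 4.000
  cycle 0 → 1 → 0: weight = 8, length = 2, mean = 8/2 ≈ 4.000
  cycle 0 → 2 → 0: weight = 12, length = 2, mean = 12/2 ≈ 6.000
  cycle 1 → 0 → 1: weight = 8, length = 2, mean = 8/2 ≈ 4.000
Minimum mean = 1.000, attained e.g. along the cycle 1 → 1 with weight 1 and length 1. So λ(A) = 1/1 = 1.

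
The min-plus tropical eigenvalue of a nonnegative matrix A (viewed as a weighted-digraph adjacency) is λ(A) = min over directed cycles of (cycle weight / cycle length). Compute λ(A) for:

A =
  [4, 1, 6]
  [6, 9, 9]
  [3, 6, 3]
λ(A) = 3

Enumerate directed cycles and compute their means (weight / length). Sample:
  cycle 0 → 0: weight = 4, length = 1, mean = 4/1 ≈ 4.000
  cycle 1 → 1: weight = 9, length = 1, mean = 9/1 ≈ 9.000
  cycle 2 → 2: weight = 3, length = 1, mean = 3/1 ≈ 3.000
  cycle 0 → 1 → 0: weight = 7, length = 2, mean = 7/2 ≈ 3.500
  cycle 0 → 2 → 0: weight = 9, length = 2, mean = 9/2 ≈ 4.500
  cycle 1 → 0 → 1: weight = 7, length = 2, mean = 7/2 ≈ 3.500
Minimum mean = 3.000, attained e.g. along the cycle 2 → 2 with weight 3 and length 1. So λ(A) = 3/1 = 3.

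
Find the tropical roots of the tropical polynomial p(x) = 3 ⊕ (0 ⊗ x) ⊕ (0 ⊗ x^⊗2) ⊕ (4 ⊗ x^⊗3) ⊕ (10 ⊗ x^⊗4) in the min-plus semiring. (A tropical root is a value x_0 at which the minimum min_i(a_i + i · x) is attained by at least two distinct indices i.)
Roots: {-6, -4, 0, 3}

Each tropical root is a break point of the lower envelope of the lines y = a_i + i · x (there are 5 lines, with slopes 0, 1, ..., 4). Only the lines that attain the minimum somewhere contribute to roots; other lines are dominated. Here the surviving (envelope) indices are i = 4, i = 3, i = 2, i = 1, i = 0.
Intersections between consecutive envelope lines give the roots: for adjacent envelope indices i < j the intersection is x = (a_i − a_j) / (j − i). Reading off the sorted break points: {-6, -4, 0, 3}.
Verification: at each break x_0, at least two indices attain the minimum of min_i(a_i + i · x_0).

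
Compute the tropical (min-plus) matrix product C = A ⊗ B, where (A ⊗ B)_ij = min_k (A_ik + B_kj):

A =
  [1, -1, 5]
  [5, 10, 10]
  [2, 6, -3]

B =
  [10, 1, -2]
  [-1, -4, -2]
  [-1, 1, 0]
A ⊗ B =
  [-2, -5, -3]
  [9, 6, 3]
  [-4, -2, -3]

Apply the min-plus product entry-by-entry:
  C[0][0] = min over k of (A[0][0] + B[0][0] = 1 + 10 = 11, A[0][1] + B[1][0] = -1 + -1 = -2, A[0][2] + B[2][0] = 5 + -1 = 4) = -2 (attained at k = 1)
  C[0][1] = min over k of (A[0][0] + B[0][1] = 1 + 1 = 2, A[0][1] + B[1][1] = -1 + -4 = -5, A[0][2] + B[2][1] = 5 + 1 = 6) = -5 (attained at k = 1)
  C[0][2] = min over k of (A[0][0] + B[0][2] = 1 + -2 = -1, A[0][1] + B[1][2] = -1 + -2 = -3, A[0][2] + B[2][2] = 5 + 0 = 5) = -3 (attained at k = 1)
  C[1][0] = min over k of (A[1][0] + B[0][0] = 5 + 10 = 15, A[1][1] + B[1][0] = 10 + -1 = 9, A[1][2] + B[2][0] = 10 + -1 = 9) = 9 (attained at k = 1)
  C[1][1] = min over k of (A[1][0] + B[0][1] = 5 + 1 = 6, A[1][1] + B[1][1] = 10 + -4 = 6, A[1][2] + B[2][1] = 10 + 1 = 11) = 6 (attained at k = 0)
  C[1][2] = min over k of (A[1][0] + B[0][2] = 5 + -2 = 3, A[1][1] + B[1][2] = 10 + -2 = 8, A[1][2] + B[2][2] = 10 + 0 = 10) = 3 (attained at k = 0)
  C[2][0] = min over k of (A[2][0] + B[0][0] = 2 + 10 = 12, A[2][1] + B[1][0] = 6 + -1 = 5, A[2][2] + B[2][0] = -3 + -1 = -4) = -4 (attained at k = 2)
  C[2][1] = min over k of (A[2][0] + B[0][1] = 2 + 1 = 3, A[2][1] + B[1][1] = 6 + -4 = 2, A[2][2] + B[2][1] = -3 + 1 = -2) = -2 (attained at k = 2)
  C[2][2] = min over k of (A[2][0] + B[0][2] = 2 + -2 = 0, A[2][1] + B[1][2] = 6 + -2 = 4, A[2][2] + B[2][2] = -3 + 0 = -3) = -3 (attained at k = 2)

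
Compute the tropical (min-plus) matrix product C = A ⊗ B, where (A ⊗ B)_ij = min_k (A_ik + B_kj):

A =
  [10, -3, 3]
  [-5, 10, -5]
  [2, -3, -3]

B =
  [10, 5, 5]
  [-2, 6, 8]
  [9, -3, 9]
A ⊗ B =
  [-5, 0, 5]
  [4, -8, 0]
  [-5, -6, 5]

Apply the min-plus product entry-by-entry:
  C[0][0] = min over k of (A[0][0] + B[0][0] = 10 + 10 = 20, A[0][1] + B[1][0] = -3 + -2 = -5, A[0][2] + B[2][0] = 3 + 9 = 12) = -5 (attained at k = 1)
  C[0][1] = min over k of (A[0][0] + B[0][1] = 10 + 5 = 15, A[0][1] + B[1][1] = -3 + 6 = 3, A[0][2] + B[2][1] = 3 + -3 = 0) = 0 (attained at k = 2)
  C[0][2] = min over k of (A[0][0] + B[0][2] = 10 + 5 = 15, A[0][1] + B[1][2] = -3 + 8 = 5, A[0][2] + B[2][2] = 3 + 9 = 12) = 5 (attained at k = 1)
  C[1][0] = min over k of (A[1][0] + B[0][0] = -5 + 10 = 5, A[1][1] + B[1][0] = 10 + -2 = 8, A[1][2] + B[2][0] = -5 + 9 = 4) = 4 (attained at k = 2)
  C[1][1] = min over k of (A[1][0] + B[0][1] = -5 + 5 = 0, A[1][1] + B[1][1] = 10 + 6 = 16, A[1][2] + B[2][1] = -5 + -3 = -8) = -8 (attained at k = 2)
  C[1][2] = min over k of (A[1][0] + B[0][2] = -5 + 5 = 0, A[1][1] + B[1][2] = 10 + 8 = 18, A[1][2] + B[2][2] = -5 + 9 = 4) = 0 (attained at k = 0)
  C[2][0] = min over k of (A[2][0] + B[0][0] = 2 + 10 = 12, A[2][1] + B[1][0] = -3 + -2 = -5, A[2][2] + B[2][0] = -3 + 9 = 6) = -5 (attained at k = 1)
  C[2][1] = min over k of (A[2][0] + B[0][1] = 2 + 5 = 7, A[2][1] + B[1][1] = -3 + 6 = 3, A[2][2] + B[2][1] = -3 + -3 = -6) = -6 (attained at k = 2)
  C[2][2] = min over k of (A[2][0] + B[0][2] = 2 + 5 = 7, A[2][1] + B[1][2] = -3 + 8 = 5, A[2][2] + B[2][2] = -3 + 9 = 6) = 5 (attained at k = 1)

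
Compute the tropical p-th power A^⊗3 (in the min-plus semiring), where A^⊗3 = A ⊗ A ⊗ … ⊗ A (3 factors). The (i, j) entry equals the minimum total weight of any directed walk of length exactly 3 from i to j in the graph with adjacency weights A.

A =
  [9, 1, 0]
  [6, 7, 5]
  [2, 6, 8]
A^⊗3 =
  [8, 3, 2]
  [8, 8, 7]
  [4, 8, 8]

Each entry (A^⊗3)_ij equals the minimum over all length-3 walks i = v_0 → v_1 → … → v_3 = j of Σ_t A[v_t][v_{t+1}]. For example, for (i, j) = (0, 2) we minimise over 9 possible intermediate vertex sequences; the minimum is 2, attained along the walk 0 → 2 → 0 → 2.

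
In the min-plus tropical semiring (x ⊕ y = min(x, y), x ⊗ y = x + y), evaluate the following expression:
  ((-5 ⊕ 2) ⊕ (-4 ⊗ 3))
((-5 ⊕ 2) ⊕ (-4 ⊗ 3)) = -5

Expand innermost to outermost. Recall ⊕ takes the minimum of its arguments and ⊗ takes their sum. Working out the expression ((-5 ⊕ 2) ⊕ (-4 ⊗ 3)) gives -5.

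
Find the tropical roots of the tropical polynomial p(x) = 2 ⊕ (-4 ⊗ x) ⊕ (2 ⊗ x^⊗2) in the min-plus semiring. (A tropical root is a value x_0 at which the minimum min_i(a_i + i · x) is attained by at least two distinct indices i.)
Roots: {-6, 6}

Each tropical root is a break point of the lower envelope of the lines y = a_i + i · x (there are 3 lines, with slopes 0, 1, ..., 2). Only the lines that attain the minimum somewhere contribute to roots; other lines are dominated. Here the surviving (envelope) indices are i = 2, i = 1, i = 0.
Intersections between consecutive envelope lines give the roots: for adjacent envelope indices i < j the intersection is x = (a_i − a_j) / (j − i). Reading off the sorted break points: {-6, 6}.
Verification: at each break x_0, at least two indices attain the minimum of min_i(a_i + i · x_0).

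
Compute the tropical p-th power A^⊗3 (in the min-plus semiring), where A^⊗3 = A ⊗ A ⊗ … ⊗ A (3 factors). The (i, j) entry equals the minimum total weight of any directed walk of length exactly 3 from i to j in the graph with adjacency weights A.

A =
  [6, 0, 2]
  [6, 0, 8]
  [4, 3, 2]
A^⊗3 =
  [6, 0, 6]
  [6, 0, 8]
  [8, 3, 6]

Each entry (A^⊗3)_ij equals the minimum over all length-3 walks i = v_0 → v_1 → … → v_3 = j of Σ_t A[v_t][v_{t+1}]. For example, for (i, j) = (0, 2) we minimise over 9 possible intermediate vertex sequences; the minimum is 6, attained along the walk 0 → 2 → 2 → 2.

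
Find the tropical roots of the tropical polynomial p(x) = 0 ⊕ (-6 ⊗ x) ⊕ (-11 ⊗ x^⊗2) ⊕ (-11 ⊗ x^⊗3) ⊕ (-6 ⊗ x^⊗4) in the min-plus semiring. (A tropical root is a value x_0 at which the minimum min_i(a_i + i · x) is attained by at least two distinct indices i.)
Roots: {-5, 0, 5, 6}

Each tropical root is a break point of the lower envelope of the lines y = a_i + i · x (there are 5 lines, with slopes 0, 1, ..., 4). Only the lines that attain the minimum somewhere contribute to roots; other lines are dominated. Here the surviving (envelope) indices are i = 4, i = 3, i = 2, i = 1, i = 0.
Intersections between consecutive envelope lines give the roots: for adjacent envelope indices i < j the intersection is x = (a_i − a_j) / (j − i). Reading off the sorted break points: {-5, 0, 5, 6}.
Verification: at each break x_0, at least two indices attain the minimum of min_i(a_i + i · x_0).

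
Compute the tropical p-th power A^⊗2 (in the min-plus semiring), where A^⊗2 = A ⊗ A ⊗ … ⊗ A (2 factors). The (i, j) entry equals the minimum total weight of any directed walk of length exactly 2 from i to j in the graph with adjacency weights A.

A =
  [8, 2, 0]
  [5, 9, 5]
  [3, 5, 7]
A^⊗2 =
  [3, 5, 7]
  [8, 7, 5]
  [10, 5, 3]

Each entry (A^⊗2)_ij equals the minimum over all length-2 walks i = v_0 → v_1 → … → v_2 = j of Σ_t A[v_t][v_{t+1}]. For example, for (i, j) = (0, 2) we minimise over 3 possible intermediate vertex sequences; the minimum is 7, attained along the walk 0 → 1 → 2.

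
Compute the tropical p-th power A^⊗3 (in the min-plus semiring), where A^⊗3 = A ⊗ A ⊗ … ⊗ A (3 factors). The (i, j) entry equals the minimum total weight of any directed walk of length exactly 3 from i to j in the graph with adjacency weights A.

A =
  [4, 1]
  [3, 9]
A^⊗3 =
  [8, 5]
  [7, 8]

Each entry (A^⊗3)_ij equals the minimum over all length-3 walks i = v_0 → v_1 → … → v_3 = j of Σ_t A[v_t][v_{t+1}]. For example, for (i, j) = (0, 1) we minimise over 4 possible intermediate vertex sequences; the minimum is 5, attained along the walk 0 → 1 → 0 → 1.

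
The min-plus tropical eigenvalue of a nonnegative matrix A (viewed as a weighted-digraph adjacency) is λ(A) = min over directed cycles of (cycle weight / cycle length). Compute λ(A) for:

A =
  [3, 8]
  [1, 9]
λ(A) = 3

Enumerate directed cycles and compute their means (weight / length). Sample:
  cycle 0 → 0: weight = 3, length = 1, mean = 3/1 ≈ 3.000
  cycle 1 → 1: weight = 9, length = 1, mean = 9/1 ≈ 9.000
  cycle 0 → 1 → 0: weight = 9, length = 2, mean = 9/2 ≈ 4.500
  cycle 1 → 0 → 1: weight = 9, length = 2, mean = 9/2 ≈ 4.500
Minimum mean = 3.000, attained e.g. along the cycle 0 → 0 with weight 3 and length 1. So λ(A) = 3/1 = 3.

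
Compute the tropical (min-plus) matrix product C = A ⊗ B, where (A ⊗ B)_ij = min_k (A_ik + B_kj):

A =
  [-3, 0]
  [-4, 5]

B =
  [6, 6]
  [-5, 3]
A ⊗ B =
  [-5, 3]
  [0, 2]

Apply the min-plus product entry-by-entry:
  C[0][0] = min over k of (A[0][0] + B[0][0] = -3 + 6 = 3, A[0][1] + B[1][0] = 0 + -5 = -5) = -5 (attained at k = 1)
  C[0][1] = min over k of (A[0][0] + B[0][1] = -3 + 6 = 3, A[0][1] + B[1][1] = 0 + 3 = 3) = 3 (attained at k = 0)
  C[1][0] = min over k of (A[1][0] + B[0][0] = -4 + 6 = 2, A[1][1] + B[1][0] = 5 + -5 = 0) = 0 (attained at k = 1)
  C[1][1] = min over k of (A[1][0] + B[0][1] = -4 + 6 = 2, A[1][1] + B[1][1] = 5 + 3 = 8) = 2 (attained at k = 0)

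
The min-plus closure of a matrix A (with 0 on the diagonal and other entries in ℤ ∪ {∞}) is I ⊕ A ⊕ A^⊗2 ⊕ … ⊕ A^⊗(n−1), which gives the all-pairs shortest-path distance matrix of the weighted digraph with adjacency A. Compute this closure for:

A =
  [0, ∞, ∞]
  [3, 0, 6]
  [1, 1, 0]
Closure =
  [0, ∞, ∞]
  [3, 0, 6]
  [1, 1, 0]

This is the Floyd-Warshall all-pairs shortest-path computation. For each intermediate vertex k = 0, 1, …, 2, update dist[i][j] ← min(dist[i][j], dist[i][k] + dist[k][j]). The final matrix gives, for each (i, j), the minimum total weight of any directed path from i to j (possibly empty when i = j).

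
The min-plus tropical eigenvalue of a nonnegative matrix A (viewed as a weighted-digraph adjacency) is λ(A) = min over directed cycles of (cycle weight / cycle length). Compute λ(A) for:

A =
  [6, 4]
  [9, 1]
λ(A) = 1

Enumerate directed cycles and compute their means (weight / length). Sample:
  cycle 0 → 0: weight = 6, length = 1, mean = 6/1 ≈ 6.000
  cycle 1 → 1: weight = 1, length = 1, mean = 1/1 ≈ 1.000
  cycle 0 → 1 → 0: weight = 13, length = 2, mean = 13/2 ≈ 6.500
  cycle 1 → 0 → 1: weight = 13, length = 2, mean = 13/2 ≈ 6.500
Minimum mean = 1.000, attained e.g. along the cycle 1 → 1 with weight 1 and length 1. So λ(A) = 1/1 = 1.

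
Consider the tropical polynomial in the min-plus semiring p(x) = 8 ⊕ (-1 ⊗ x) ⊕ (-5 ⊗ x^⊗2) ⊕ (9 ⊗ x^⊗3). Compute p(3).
p(3) = 1

A tropical monomial a ⊗ x^⊗i evaluates to a + i · x. Evaluating each term at x = 3:
  Term 0 contributes 8 + 0 · 3 = 8
  Term 1 contributes -1 + 1 · 3 = 2
  Term 2 contributes -5 + 2 · 3 = 1
  Term 3 contributes 9 + 3 · 3 = 18
p(3) = ⊕ of these = min[8, 2, 1, 18] = 1.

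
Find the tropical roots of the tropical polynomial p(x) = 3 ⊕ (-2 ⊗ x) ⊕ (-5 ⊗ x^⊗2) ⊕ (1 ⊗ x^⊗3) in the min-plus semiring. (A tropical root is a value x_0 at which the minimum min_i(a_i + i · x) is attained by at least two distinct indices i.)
Roots: {-6, 3, 5}

Each tropical root is a break point of the lower envelope of the lines y = a_i + i · x (there are 4 lines, with slopes 0, 1, ..., 3). Only the lines that attain the minimum somewhere contribute to roots; other lines are dominated. Here the surviving (envelope) indices are i = 3, i = 2, i = 1, i = 0.
Intersections between consecutive envelope lines give the roots: for adjacent envelope indices i < j the intersection is x = (a_i − a_j) / (j − i). Reading off the sorted break points: {-6, 3, 5}.
Verification: at each break x_0, at least two indices attain the minimum of min_i(a_i + i · x_0).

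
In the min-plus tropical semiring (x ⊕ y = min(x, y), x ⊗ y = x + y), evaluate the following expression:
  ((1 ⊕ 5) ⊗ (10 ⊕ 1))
((1 ⊕ 5) ⊗ (10 ⊕ 1)) = 2

Expand innermost to outermost. Recall ⊕ takes the minimum of its arguments and ⊗ takes their sum. Working out the expression ((1 ⊕ 5) ⊗ (10 ⊕ 1)) gives 2.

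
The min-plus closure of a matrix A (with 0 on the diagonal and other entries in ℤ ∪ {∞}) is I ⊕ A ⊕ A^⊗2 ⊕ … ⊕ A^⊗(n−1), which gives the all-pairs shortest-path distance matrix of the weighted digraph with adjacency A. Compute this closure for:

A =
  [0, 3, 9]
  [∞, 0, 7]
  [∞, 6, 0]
Closure =
  [0, 3, 9]
  [∞, 0, 7]
  [∞, 6, 0]

This is the Floyd-Warshall all-pairs shortest-path computation. For each intermediate vertex k = 0, 1, …, 2, update dist[i][j] ← min(dist[i][j], dist[i][k] + dist[k][j]). The final matrix gives, for each (i, j), the minimum total weight of any directed path from i to j (possibly empty when i = j).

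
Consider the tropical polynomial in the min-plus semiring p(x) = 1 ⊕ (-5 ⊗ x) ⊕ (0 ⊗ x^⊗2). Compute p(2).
p(2) = -3

A tropical monomial a ⊗ x^⊗i evaluates to a + i · x. Evaluating each term at x = 2:
  Term 0 contributes 1 + 0 · 2 = 1
  Term 1 contributes -5 + 1 · 2 = -3
  Term 2 contributes 0 + 2 · 2 = 4
p(2) = ⊕ of these = min[1, -3, 4] = -3.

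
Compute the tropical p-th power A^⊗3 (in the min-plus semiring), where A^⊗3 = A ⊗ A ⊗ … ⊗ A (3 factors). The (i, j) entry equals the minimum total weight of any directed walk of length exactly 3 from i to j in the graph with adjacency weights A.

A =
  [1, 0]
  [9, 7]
A^⊗3 =
  [3, 2]
  [11, 10]

Each entry (A^⊗3)_ij equals the minimum over all length-3 walks i = v_0 → v_1 → … → v_3 = j of Σ_t A[v_t][v_{t+1}]. For example, for (i, j) = (0, 1) we minimise over 4 possible intermediate vertex sequences; the minimum is 2, attained along the walk 0 → 0 → 0 → 1.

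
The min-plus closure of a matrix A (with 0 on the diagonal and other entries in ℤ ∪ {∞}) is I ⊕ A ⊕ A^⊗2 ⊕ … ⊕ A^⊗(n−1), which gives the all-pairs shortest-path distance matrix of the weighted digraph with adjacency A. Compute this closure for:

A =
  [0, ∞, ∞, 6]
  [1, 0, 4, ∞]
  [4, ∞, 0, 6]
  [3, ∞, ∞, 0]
Closure =
  [0, ∞, ∞, 6]
  [1, 0, 4, 7]
  [4, ∞, 0, 6]
  [3, ∞, ∞, 0]

This is the Floyd-Warshall all-pairs shortest-path computation. For each intermediate vertex k = 0, 1, …, 3, update dist[i][j] ← min(dist[i][j], dist[i][k] + dist[k][j]). The final matrix gives, for each (i, j), the minimum total weight of any directed path from i to j (possibly empty when i = j).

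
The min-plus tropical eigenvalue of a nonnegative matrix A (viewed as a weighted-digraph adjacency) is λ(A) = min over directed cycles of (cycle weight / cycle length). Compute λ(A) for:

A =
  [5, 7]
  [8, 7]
λ(A) = 5

Enumerate directed cycles and compute their means (weight / length). Sample:
  cycle 0 → 0: weight = 5, length = 1, mean = 5/1 ≈ 5.000
  cycle 1 → 1: weight = 7, length = 1, mean = 7/1 ≈ 7.000
  cycle 0 → 1 → 0: weight = 15, length = 2, mean = 15/2 ≈ 7.500
  cycle 1 → 0 → 1: weight = 15, length = 2, mean = 15/2 ≈ 7.500
Minimum mean = 5.000, attained e.g. along the cycle 0 → 0 with weight 5 and length 1. So λ(A) = 5/1 = 5.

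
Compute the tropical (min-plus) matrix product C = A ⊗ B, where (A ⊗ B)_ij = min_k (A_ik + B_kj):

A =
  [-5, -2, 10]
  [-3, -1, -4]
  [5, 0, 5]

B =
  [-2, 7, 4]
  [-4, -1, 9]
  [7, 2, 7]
A ⊗ B =
  [-7, -3, -1]
  [-5, -2, 1]
  [-4, -1, 9]

Apply the min-plus product entry-by-entry:
  C[0][0] = min over k of (A[0][0] + B[0][0] = -5 + -2 = -7, A[0][1] + B[1][0] = -2 + -4 = -6, A[0][2] + B[2][0] = 10 + 7 = 17) = -7 (attained at k = 0)
  C[0][1] = min over k of (A[0][0] + B[0][1] = -5 + 7 = 2, A[0][1] + B[1][1] = -2 + -1 = -3, A[0][2] + B[2][1] = 10 + 2 = 12) = -3 (attained at k = 1)
  C[0][2] = min over k of (A[0][0] + B[0][2] = -5 + 4 = -1, A[0][1] + B[1][2] = -2 + 9 = 7, A[0][2] + B[2][2] = 10 + 7 = 17) = -1 (attained at k = 0)
  C[1][0] = min over k of (A[1][0] + B[0][0] = -3 + -2 = -5, A[1][1] + B[1][0] = -1 + -4 = -5, A[1][2] + B[2][0] = -4 + 7 = 3) = -5 (attained at k = 0)
  C[1][1] = min over k of (A[1][0] + B[0][1] = -3 + 7 = 4, A[1][1] + B[1][1] = -1 + -1 = -2, A[1][2] + B[2][1] = -4 + 2 = -2) = -2 (attained at k = 1)
  C[1][2] = min over k of (A[1][0] + B[0][2] = -3 + 4 = 1, A[1][1] + B[1][2] = -1 + 9 = 8, A[1][2] + B[2][2] = -4 + 7 = 3) = 1 (attained at k = 0)
  C[2][0] = min over k of (A[2][0] + B[0][0] = 5 + -2 = 3, A[2][1] + B[1][0] = 0 + -4 = -4, A[2][2] + B[2][0] = 5 + 7 = 12) = -4 (attained at k = 1)
  C[2][1] = min over k of (A[2][0] + B[0][1] = 5 + 7 = 12, A[2][1] + B[1][1] = 0 + -1 = -1, A[2][2] + B[2][1] = 5 + 2 = 7) = -1 (attained at k = 1)
  C[2][2] = min over k of (A[2][0] + B[0][2] = 5 + 4 = 9, A[2][1] + B[1][2] = 0 + 9 = 9, A[2][2] + B[2][2] = 5 + 7 = 12) = 9 (attained at k = 0)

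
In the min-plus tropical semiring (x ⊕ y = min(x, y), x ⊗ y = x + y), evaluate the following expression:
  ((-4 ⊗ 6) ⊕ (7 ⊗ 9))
((-4 ⊗ 6) ⊕ (7 ⊗ 9)) = 2

Expand innermost to outermost. Recall ⊕ takes the minimum of its arguments and ⊗ takes their sum. Working out the expression ((-4 ⊗ 6) ⊕ (7 ⊗ 9)) gives 2.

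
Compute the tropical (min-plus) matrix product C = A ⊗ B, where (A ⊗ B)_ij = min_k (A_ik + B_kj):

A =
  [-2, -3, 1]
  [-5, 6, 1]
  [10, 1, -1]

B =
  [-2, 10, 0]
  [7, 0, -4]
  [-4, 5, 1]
A ⊗ B =
  [-4, -3, -7]
  [-7, 5, -5]
  [-5, 1, -3]

Apply the min-plus product entry-by-entry:
  C[0][0] = min over k of (A[0][0] + B[0][0] = -2 + -2 = -4, A[0][1] + B[1][0] = -3 + 7 = 4, A[0][2] + B[2][0] = 1 + -4 = -3) = -4 (attained at k = 0)
  C[0][1] = min over k of (A[0][0] + B[0][1] = -2 + 10 = 8, A[0][1] + B[1][1] = -3 + 0 = -3, A[0][2] + B[2][1] = 1 + 5 = 6) = -3 (attained at k = 1)
  C[0][2] = min over k of (A[0][0] + B[0][2] = -2 + 0 = -2, A[0][1] + B[1][2] = -3 + -4 = -7, A[0][2] + B[2][2] = 1 + 1 = 2) = -7 (attained at k = 1)
  C[1][0] = min over k of (A[1][0] + B[0][0] = -5 + -2 = -7, A[1][1] + B[1][0] = 6 + 7 = 13, A[1][2] + B[2][0] = 1 + -4 = -3) = -7 (attained at k = 0)
  C[1][1] = min over k of (A[1][0] + B[0][1] = -5 + 10 = 5, A[1][1] + B[1][1] = 6 + 0 = 6, A[1][2] + B[2][1] = 1 + 5 = 6) = 5 (attained at k = 0)
  C[1][2] = min over k of (A[1][0] + B[0][2] = -5 + 0 = -5, A[1][1] + B[1][2] = 6 + -4 = 2, A[1][2] + B[2][2] = 1 + 1 = 2) = -5 (attained at k = 0)
  C[2][0] = min over k of (A[2][0] + B[0][0] = 10 + -2 = 8, A[2][1] + B[1][0] = 1 + 7 = 8, A[2][2] + B[2][0] = -1 + -4 = -5) = -5 (attained at k = 2)
  C[2][1] = min over k of (A[2][0] + B[0][1] = 10 + 10 = 20, A[2][1] + B[1][1] = 1 + 0 = 1, A[2][2] + B[2][1] = -1 + 5 = 4) = 1 (attained at k = 1)
  C[2][2] = min over k of (A[2][0] + B[0][2] = 10 + 0 = 10, A[2][1] + B[1][2] = 1 + -4 = -3, A[2][2] + B[2][2] = -1 + 1 = 0) = -3 (attained at k = 1)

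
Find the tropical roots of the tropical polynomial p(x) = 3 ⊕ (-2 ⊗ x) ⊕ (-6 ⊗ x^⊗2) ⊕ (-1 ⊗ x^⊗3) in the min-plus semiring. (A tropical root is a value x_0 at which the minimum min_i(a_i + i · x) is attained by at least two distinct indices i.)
Roots: {-5, 4, 5}

Each tropical root is a break point of the lower envelope of the lines y = a_i + i · x (there are 4 lines, with slopes 0, 1, ..., 3). Only the lines that attain the minimum somewhere contribute to roots; other lines are dominated. Here the surviving (envelope) indices are i = 3, i = 2, i = 1, i = 0.
Intersections between consecutive envelope lines give the roots: for adjacent envelope indices i < j the intersection is x = (a_i − a_j) / (j − i). Reading off the sorted break points: {-5, 4, 5}.
Verification: at each break x_0, at least two indices attain the minimum of min_i(a_i + i · x_0).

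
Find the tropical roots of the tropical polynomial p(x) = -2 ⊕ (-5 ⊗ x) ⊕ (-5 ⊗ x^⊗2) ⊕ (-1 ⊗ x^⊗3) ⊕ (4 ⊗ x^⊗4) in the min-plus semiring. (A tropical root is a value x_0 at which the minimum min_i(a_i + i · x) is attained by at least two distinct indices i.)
Roots: {-5, -4, 0, 3}

Each tropical root is a break point of the lower envelope of the lines y = a_i + i · x (there are 5 lines, with slopes 0, 1, ..., 4). Only the lines that attain the minimum somewhere contribute to roots; other lines are dominated. Here the surviving (envelope) indices are i = 4, i = 3, i = 2, i = 1, i = 0.
Intersections between consecutive envelope lines give the roots: for adjacent envelope indices i < j the intersection is x = (a_i − a_j) / (j − i). Reading off the sorted break points: {-5, -4, 0, 3}.
Verification: at each break x_0, at least two indices attain the minimum of min_i(a_i + i · x_0).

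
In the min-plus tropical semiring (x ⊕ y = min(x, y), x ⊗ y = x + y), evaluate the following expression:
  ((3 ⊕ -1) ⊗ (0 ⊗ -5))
((3 ⊕ -1) ⊗ (0 ⊗ -5)) = -6

Expand innermost to outermost. Recall ⊕ takes the minimum of its arguments and ⊗ takes their sum. Working out the expression ((3 ⊕ -1) ⊗ (0 ⊗ -5)) gives -6.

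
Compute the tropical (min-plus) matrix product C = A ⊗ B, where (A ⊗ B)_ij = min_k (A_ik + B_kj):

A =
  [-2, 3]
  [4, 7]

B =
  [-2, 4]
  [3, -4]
A ⊗ B =
  [-4, -1]
  [2, 3]

Apply the min-plus product entry-by-entry:
  C[0][0] = min over k of (A[0][0] + B[0][0] = -2 + -2 = -4, A[0][1] + B[1][0] = 3 + 3 = 6) = -4 (attained at k = 0)
  C[0][1] = min over k of (A[0][0] + B[0][1] = -2 + 4 = 2, A[0][1] + B[1][1] = 3 + -4 = -1) = -1 (attained at k = 1)
  C[1][0] = min over k of (A[1][0] + B[0][0] = 4 + -2 = 2, A[1][1] + B[1][0] = 7 + 3 = 10) = 2 (attained at k = 0)
  C[1][1] = min over k of (A[1][0] + B[0][1] = 4 + 4 = 8, A[1][1] + B[1][1] = 7 + -4 = 3) = 3 (attained at k = 1)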